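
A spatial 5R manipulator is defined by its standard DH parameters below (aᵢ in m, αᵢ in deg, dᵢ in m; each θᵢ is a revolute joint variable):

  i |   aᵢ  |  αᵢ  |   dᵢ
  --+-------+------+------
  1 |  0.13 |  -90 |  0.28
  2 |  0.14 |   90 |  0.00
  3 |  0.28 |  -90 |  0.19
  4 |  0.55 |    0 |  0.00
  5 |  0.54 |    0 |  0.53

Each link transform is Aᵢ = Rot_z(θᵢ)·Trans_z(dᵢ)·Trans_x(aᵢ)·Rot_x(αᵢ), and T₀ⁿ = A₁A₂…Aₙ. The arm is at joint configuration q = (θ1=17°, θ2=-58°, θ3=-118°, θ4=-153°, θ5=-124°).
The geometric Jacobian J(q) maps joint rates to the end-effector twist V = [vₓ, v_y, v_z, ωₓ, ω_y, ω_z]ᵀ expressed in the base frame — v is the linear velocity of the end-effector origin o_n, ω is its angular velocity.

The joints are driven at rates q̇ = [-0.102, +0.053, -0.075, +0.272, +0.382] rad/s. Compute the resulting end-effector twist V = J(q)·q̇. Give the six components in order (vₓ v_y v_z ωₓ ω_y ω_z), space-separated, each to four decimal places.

o_n = [0.5803, 0.0504, 0.8020]
J₁: ẑ×o_n = [-0.0504, 0.5803, 0.0000], ω = ẑ
J2: z=[-0.2924, 0.9563, 0.0000] o=[0.1243, 0.0380, 0.2800] → [0.4992, 0.1526, -0.4397, -0.2924, 0.9563, 0.0000]
J3: z=[-0.8110, -0.2479, 0.5299] o=[0.1953, 0.0597, 0.3987] → [-0.0951, 0.5311, 0.1030, -0.8110, -0.2479, 0.5299]
J4: z=[0.5847, -0.3122, 0.7488] o=[0.0468, -0.2442, 0.3879] → [-0.3499, 0.1574, 0.3388, 0.5847, -0.3122, 0.7488]
J5: z=[0.5847, -0.3122, 0.7488] o=[-0.1656, 0.1433, 0.7154] → [0.0425, 0.5079, 0.1785, 0.5847, -0.3122, 0.7488]
V = J·q̇ = [-0.0402, 0.1459, 0.1293, 0.4277, -0.1349, 0.3480]

-0.0402 0.1459 0.1293 0.4277 -0.1349 0.3480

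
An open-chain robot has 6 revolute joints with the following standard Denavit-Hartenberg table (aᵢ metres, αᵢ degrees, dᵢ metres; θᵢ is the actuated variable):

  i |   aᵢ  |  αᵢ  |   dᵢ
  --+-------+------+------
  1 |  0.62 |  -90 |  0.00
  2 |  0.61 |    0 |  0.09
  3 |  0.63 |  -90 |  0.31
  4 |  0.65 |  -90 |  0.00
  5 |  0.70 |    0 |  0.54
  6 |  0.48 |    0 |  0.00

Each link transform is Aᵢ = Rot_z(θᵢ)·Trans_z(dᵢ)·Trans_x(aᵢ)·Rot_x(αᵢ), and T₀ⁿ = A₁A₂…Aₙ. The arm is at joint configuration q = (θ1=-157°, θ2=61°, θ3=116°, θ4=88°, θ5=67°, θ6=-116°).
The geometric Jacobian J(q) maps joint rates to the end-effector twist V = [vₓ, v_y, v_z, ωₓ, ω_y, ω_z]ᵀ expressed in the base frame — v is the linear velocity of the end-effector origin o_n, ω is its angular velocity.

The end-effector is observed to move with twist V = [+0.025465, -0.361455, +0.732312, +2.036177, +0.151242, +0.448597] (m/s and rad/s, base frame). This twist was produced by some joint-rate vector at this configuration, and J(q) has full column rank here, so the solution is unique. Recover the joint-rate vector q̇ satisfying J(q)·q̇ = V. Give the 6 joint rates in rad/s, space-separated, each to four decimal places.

o_n = [-1.0684, 0.4770, -0.8222]
J₁: ẑ×o_n = [-0.4770, -1.0684, 0.0000], ω = ẑ
J2: z=[0.3907, -0.9205, 0.0000] o=[-0.5707, -0.2423, 0.0000] → [0.7569, 0.3213, -0.1771, 0.3907, -0.9205, 0.0000]
J3: z=[0.3907, -0.9205, 0.0000] o=[-0.8078, -0.4407, -0.5335] → [0.2657, 0.1128, 0.1186, 0.3907, -0.9205, 0.0000]
J4: z=[0.0482, 0.0204, 0.9986] o=[-0.1075, -0.4802, -0.5665] → [-0.9611, -0.9473, 0.0658, 0.0482, 0.0204, 0.9986]
J5: z=[-0.9323, -0.3578, 0.0523] o=[-0.3405, 0.1266, -0.5677] → [0.0728, -0.2754, -0.5871, -0.9323, -0.3578, 0.0523]
J6: z=[-0.9323, -0.3578, 0.0523] o=[-0.9730, 0.1756, -1.1834] → [-0.1450, 0.3318, -0.3151, -0.9323, -0.3578, 0.0523]
q̇ = J⁺·V = [-0.1230, 0.7670, -0.1770, 0.6720, -0.9030, -0.9990]

-0.1230 0.7670 -0.1770 0.6720 -0.9030 -0.9990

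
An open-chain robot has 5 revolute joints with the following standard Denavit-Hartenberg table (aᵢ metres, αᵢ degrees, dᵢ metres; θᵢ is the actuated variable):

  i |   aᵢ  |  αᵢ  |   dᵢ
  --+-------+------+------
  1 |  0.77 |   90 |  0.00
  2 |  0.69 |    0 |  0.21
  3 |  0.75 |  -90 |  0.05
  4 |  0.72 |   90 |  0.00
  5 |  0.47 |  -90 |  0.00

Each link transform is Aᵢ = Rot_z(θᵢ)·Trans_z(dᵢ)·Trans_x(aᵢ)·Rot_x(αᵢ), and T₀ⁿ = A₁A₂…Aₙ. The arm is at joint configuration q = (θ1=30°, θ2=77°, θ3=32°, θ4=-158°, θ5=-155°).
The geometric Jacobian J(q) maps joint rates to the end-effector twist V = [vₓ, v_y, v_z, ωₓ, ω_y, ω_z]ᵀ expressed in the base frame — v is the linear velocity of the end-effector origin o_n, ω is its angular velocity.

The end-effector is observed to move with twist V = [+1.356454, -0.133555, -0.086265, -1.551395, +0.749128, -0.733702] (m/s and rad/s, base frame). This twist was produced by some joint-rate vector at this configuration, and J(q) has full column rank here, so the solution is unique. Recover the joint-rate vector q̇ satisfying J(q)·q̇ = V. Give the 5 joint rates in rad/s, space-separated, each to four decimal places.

-0.5930 -0.9210 -0.9550 0.9620 -0.4870

o_n = [1.0144, 0.1582, 1.1884]
J₁: ẑ×o_n = [-0.1582, 1.0144, 0.0000], ω = ẑ
J2: z=[0.5000, -0.8660, 0.0000] o=[0.6668, 0.3850, 0.0000] → [-1.0291, -0.5942, 0.1876, 0.5000, -0.8660, 0.0000]
J3: z=[0.5000, -0.8660, 0.0000] o=[0.9063, 0.2807, 0.6723] → [-0.4469, -0.2580, 0.0324, 0.5000, -0.8660, 0.0000]
J4: z=[-0.8188, -0.4728, -0.3256] o=[0.7198, 0.1154, 1.3815] → [0.1053, -0.2540, 0.1041, -0.8188, -0.4728, -0.3256]
J5: z=[-0.3580, 0.8639, -0.3542] o=[1.0429, -0.0096, 0.7503] → [0.4379, 0.1669, -0.0355, -0.3580, 0.8639, -0.3542]
q̇ = J⁺·V = [-0.5930, -0.9210, -0.9550, 0.9620, -0.4870]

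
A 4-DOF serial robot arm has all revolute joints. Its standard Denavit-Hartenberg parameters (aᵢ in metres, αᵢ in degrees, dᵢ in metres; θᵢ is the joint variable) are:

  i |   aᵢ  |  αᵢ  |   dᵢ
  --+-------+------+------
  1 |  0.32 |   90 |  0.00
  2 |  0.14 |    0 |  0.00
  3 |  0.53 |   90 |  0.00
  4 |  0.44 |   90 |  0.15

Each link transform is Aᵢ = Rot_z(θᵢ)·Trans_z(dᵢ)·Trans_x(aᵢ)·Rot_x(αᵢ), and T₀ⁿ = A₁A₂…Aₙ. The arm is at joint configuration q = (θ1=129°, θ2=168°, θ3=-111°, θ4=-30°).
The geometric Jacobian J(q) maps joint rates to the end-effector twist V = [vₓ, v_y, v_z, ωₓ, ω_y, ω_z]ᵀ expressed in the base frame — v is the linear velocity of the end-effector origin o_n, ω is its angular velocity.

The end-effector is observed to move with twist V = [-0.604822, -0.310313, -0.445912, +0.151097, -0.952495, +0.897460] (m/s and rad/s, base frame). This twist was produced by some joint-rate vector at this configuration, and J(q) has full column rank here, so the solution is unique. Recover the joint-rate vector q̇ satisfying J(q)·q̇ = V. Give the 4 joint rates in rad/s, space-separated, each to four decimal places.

0.3550 -0.2750 -0.2070 -0.9960

o_n = [-0.6776, 0.4872, 0.7115]
J₁: ẑ×o_n = [-0.4872, -0.6776, 0.0000], ω = ẑ
J2: z=[0.7771, 0.6293, 0.0000] o=[-0.2014, 0.2487, 0.0000] → [0.4478, -0.5529, 0.4851, 0.7771, 0.6293, 0.0000]
J3: z=[0.7771, 0.6293, 0.0000] o=[-0.1152, 0.1423, 0.0291] → [0.4294, -0.5303, 0.6220, 0.7771, 0.6293, 0.0000]
J4: z=[-0.5278, 0.6518, -0.5446] o=[-0.2969, 0.3666, 0.4736] → [0.2207, 0.3329, 0.1845, -0.5278, 0.6518, -0.5446]
q̇ = J⁺·V = [0.3550, -0.2750, -0.2070, -0.9960]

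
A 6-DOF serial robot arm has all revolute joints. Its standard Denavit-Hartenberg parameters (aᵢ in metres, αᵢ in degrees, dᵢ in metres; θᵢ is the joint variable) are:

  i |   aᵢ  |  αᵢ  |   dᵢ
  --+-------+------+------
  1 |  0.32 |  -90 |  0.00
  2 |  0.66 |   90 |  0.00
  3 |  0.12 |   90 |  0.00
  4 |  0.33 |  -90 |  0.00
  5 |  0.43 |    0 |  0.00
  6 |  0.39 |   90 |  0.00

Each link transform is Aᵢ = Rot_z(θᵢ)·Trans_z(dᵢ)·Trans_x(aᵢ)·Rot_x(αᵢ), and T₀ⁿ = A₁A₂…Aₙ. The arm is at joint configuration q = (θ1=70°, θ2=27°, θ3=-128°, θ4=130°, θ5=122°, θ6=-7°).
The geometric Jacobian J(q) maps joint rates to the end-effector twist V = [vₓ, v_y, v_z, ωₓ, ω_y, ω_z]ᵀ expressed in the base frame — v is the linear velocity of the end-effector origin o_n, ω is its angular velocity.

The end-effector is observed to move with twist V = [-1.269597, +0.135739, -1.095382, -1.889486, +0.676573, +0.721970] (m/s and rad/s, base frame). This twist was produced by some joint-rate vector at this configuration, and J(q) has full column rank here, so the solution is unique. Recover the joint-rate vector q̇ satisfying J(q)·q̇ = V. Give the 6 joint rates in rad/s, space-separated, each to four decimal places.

0.7890 0.7130 0.8020 0.7800 0.6500 0.6980

o_n = [0.9796, 1.0296, -0.5545]
J₁: ẑ×o_n = [-1.0296, 0.9796, 0.0000], ω = ẑ
J2: z=[-0.9397, 0.3420, 0.0000] o=[0.1094, 0.3007, 0.0000] → [-0.1897, -0.5211, -0.9825, -0.9397, 0.3420, 0.0000]
J3: z=[0.1553, 0.4266, 0.8910] o=[0.3106, 0.8533, -0.2996] → [-0.2658, 0.6357, -0.2581, 0.1553, 0.4266, 0.8910]
J4: z=[-0.8187, -0.4492, 0.3577] o=[0.3769, 0.7591, -0.2661] → [0.0328, -0.0205, 0.0493, -0.8187, -0.4492, 0.3577]
J5: z=[-0.5233, 0.3271, -0.7868] o=[0.2989, 1.0335, -0.1001] → [-0.1517, -0.7734, -0.2207, -0.5233, 0.3271, -0.7868]
J6: z=[-0.5233, 0.3271, -0.7868] o=[0.6513, 1.0078, -0.3452] → [-0.0514, -0.3679, -0.1188, -0.5233, 0.3271, -0.7868]
q̇ = J⁺·V = [0.7890, 0.7130, 0.8020, 0.7800, 0.6500, 0.6980]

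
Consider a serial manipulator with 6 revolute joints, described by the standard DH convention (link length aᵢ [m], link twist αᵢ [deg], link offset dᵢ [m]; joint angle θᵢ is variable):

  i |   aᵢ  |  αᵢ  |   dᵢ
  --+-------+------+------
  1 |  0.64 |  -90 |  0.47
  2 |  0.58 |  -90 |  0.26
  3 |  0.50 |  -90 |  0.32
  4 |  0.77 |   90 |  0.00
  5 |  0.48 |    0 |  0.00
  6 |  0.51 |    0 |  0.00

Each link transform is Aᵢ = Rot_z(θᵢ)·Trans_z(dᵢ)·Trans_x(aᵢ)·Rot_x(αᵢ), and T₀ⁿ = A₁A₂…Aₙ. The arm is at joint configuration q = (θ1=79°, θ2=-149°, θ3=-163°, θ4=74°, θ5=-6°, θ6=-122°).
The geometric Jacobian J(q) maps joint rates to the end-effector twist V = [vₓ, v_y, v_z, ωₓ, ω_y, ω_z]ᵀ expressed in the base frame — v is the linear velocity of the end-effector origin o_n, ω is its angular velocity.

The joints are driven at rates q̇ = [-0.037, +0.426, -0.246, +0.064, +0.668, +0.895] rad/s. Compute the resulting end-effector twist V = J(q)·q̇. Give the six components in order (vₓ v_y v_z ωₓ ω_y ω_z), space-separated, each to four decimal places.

o_n = [0.0624, 0.5783, -0.1671]
J₁: ẑ×o_n = [-0.5783, 0.0624, 0.0000], ω = ẑ
J2: z=[-0.9816, 0.1908, 0.0000] o=[0.1221, 0.6282, 0.4700] → [-0.1216, -0.6254, 0.0604, -0.9816, 0.1908, 0.0000]
J3: z=[0.0983, 0.5056, 0.8572] o=[-0.2280, 0.1898, 0.7687] → [-0.8061, 0.3409, -0.1086, 0.0983, 0.5056, 0.8572]
J4: z=[-0.9866, -0.0635, 0.1506] o=[-0.2618, 0.7818, 0.7967] → [0.0919, -0.9021, 0.2214, -0.9866, -0.0635, 0.1506]
J5: z=[-0.0984, 0.9665, -0.2372] o=[-0.3623, 0.5902, 0.0578] → [-0.2202, -0.1229, -0.4092, -0.0984, 0.9665, -0.2372]
J6: z=[-0.0984, 0.9665, -0.2372] o=[-0.3751, 0.4746, -0.4079] → [0.2573, -0.0800, -0.4330, -0.0984, 0.9665, -0.2372]
V = J·q̇ = [0.2570, -0.5640, -0.5943, -0.6594, 1.4634, -0.6089]

0.2570 -0.5640 -0.5943 -0.6594 1.4634 -0.6089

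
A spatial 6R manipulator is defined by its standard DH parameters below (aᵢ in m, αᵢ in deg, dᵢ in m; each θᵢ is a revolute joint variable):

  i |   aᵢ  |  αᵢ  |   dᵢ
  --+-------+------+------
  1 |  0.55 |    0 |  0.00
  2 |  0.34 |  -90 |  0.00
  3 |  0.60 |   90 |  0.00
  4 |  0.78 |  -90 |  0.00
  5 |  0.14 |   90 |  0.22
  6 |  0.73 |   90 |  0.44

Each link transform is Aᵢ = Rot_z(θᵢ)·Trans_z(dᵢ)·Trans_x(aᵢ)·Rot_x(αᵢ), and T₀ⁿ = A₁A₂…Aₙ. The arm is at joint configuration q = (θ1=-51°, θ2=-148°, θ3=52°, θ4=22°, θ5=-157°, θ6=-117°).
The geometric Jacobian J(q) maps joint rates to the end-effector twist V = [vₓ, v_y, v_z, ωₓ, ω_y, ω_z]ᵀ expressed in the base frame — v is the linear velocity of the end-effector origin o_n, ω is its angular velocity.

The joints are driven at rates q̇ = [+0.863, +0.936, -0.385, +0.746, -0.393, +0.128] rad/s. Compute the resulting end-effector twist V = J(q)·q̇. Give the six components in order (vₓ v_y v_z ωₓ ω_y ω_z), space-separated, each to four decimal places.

o_n = [-0.4500, -0.0419, -1.4683]
J₁: ẑ×o_n = [0.0419, -0.4500, 0.0000], ω = ẑ
J2: z=[0.0000, 0.0000, 1.0000] o=[0.3461, -0.4274, 0.0000] → [-0.3855, -0.7961, 0.0000, 0.0000, 0.0000, 1.0000]
J3: z=[-0.3256, -0.9455, 0.0000] o=[0.0246, -0.3167, 0.0000] → [1.3883, -0.4780, -0.5383, -0.3256, -0.9455, 0.0000]
J4: z=[-0.7451, 0.2566, 0.6157] o=[-0.3246, -0.1965, -0.4728] → [-0.3505, -0.8189, -0.0830, -0.7451, 0.2566, 0.6157]
J5: z=[-0.0838, -0.9518, 0.2952] o=[-0.8407, -0.3278, -1.0427] → [0.3207, 0.0797, 0.3479, -0.0838, -0.9518, 0.2952]
J6: z=[0.9444, -0.1704, -0.2812] o=[-0.8147, -0.5014, -0.8499] → [0.2346, 0.4814, 0.4961, 0.9444, -0.1704, -0.2812]
V = J·q̇ = [-1.2166, -1.5301, 0.0721, -0.2767, 0.9076, 2.1063]

-1.2166 -1.5301 0.0721 -0.2767 0.9076 2.1063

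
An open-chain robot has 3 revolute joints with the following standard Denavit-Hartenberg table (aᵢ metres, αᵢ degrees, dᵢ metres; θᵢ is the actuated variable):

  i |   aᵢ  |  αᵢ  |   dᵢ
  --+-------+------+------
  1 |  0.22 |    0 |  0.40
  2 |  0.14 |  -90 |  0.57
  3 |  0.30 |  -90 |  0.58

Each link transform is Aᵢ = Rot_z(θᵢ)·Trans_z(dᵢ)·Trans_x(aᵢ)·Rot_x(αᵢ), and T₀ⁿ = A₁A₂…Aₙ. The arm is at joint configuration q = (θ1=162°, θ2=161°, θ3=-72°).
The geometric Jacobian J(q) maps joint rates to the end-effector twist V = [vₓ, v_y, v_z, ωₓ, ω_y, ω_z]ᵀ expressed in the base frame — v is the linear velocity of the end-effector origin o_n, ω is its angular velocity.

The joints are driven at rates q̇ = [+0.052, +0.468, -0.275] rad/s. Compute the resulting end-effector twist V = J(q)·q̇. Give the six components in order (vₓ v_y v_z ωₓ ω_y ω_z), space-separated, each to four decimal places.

-0.2342 0.3145 0.0255 -0.1655 -0.2196 0.5200

o_n = [0.3257, 0.3911, 1.2553]
J₁: ẑ×o_n = [-0.3911, 0.3257, 0.0000], ω = ẑ
J2: z=[0.0000, 0.0000, 1.0000] o=[-0.2092, 0.0680, 0.4000] → [-0.3232, 0.5349, 0.0000, 0.0000, 0.0000, 1.0000]
J3: z=[0.6018, 0.7986, 0.0000] o=[-0.0974, -0.0163, 0.9700] → [0.2279, -0.1717, -0.0927, 0.6018, 0.7986, 0.0000]
V = J·q̇ = [-0.2342, 0.3145, 0.0255, -0.1655, -0.2196, 0.5200]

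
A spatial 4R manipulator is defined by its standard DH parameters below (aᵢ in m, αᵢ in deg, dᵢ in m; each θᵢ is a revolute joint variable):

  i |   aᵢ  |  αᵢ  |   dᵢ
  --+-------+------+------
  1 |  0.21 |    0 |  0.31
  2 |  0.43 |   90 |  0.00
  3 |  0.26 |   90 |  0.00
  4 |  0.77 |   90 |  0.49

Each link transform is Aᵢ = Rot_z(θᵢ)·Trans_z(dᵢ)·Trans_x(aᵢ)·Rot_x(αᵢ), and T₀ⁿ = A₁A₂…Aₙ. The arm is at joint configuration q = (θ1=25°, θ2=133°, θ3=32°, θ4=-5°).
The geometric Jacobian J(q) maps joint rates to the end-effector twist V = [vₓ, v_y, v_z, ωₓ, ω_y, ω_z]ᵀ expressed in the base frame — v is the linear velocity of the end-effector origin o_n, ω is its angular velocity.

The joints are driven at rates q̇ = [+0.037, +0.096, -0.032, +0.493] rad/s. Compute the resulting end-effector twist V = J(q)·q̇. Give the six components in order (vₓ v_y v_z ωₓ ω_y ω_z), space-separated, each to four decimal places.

0.0391 0.1739 -0.0186 -0.2542 0.0682 -0.2851

o_n = [-1.2818, 0.6112, 0.4387]
J₁: ẑ×o_n = [-0.6112, -1.2818, 0.0000], ω = ẑ
J2: z=[0.0000, 0.0000, 1.0000] o=[0.1903, 0.0887, 0.3100] → [-0.5224, -1.4722, 0.0000, 0.0000, 0.0000, 1.0000]
J3: z=[0.3746, 0.9272, 0.0000] o=[-0.2084, 0.2498, 0.3100] → [0.1193, -0.0482, 1.1307, 0.3746, 0.9272, 0.0000]
J4: z=[-0.4913, 0.1985, -0.8480] o=[-0.4128, 0.3324, 0.4478] → [0.2346, 0.7325, 0.0356, -0.4913, 0.1985, -0.8480]
V = J·q̇ = [0.0391, 0.1739, -0.0186, -0.2542, 0.0682, -0.2851]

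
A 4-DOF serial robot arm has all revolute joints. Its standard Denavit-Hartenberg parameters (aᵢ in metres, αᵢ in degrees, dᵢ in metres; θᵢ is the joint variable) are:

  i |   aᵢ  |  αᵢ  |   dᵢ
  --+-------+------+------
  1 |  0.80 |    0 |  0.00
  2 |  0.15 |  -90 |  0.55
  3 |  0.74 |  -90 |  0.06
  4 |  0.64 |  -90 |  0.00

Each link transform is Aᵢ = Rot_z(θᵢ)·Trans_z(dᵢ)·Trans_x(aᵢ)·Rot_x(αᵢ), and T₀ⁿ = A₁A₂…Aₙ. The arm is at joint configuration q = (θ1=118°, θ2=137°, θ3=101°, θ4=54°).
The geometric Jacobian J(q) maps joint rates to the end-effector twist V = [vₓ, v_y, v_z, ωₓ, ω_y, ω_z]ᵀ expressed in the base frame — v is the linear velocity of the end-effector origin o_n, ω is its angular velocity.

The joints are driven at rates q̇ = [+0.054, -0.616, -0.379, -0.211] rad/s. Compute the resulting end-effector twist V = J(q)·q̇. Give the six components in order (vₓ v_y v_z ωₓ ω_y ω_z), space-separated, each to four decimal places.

0.0372 -0.1825 -0.1880 -0.4197 -0.1020 -0.6023

o_n = [-0.8015, 0.8857, -0.5457]
J₁: ẑ×o_n = [-0.8857, -0.8015, 0.0000], ω = ẑ
J2: z=[0.0000, 0.0000, 1.0000] o=[-0.3756, 0.7064, 0.0000] → [-0.1793, -0.4259, 0.0000, 0.0000, 0.0000, 1.0000]
J3: z=[0.9659, -0.2588, 0.0000] o=[-0.4144, 0.5615, 0.5500] → [0.2836, 1.0583, 0.2130, 0.9659, -0.2588, 0.0000]
J4: z=[0.2541, 0.9482, 0.1908] o=[-0.3199, 0.6823, -0.1764] → [-0.3889, 0.0019, 0.5083, 0.2541, 0.9482, 0.1908]
V = J·q̇ = [0.0372, -0.1825, -0.1880, -0.4197, -0.1020, -0.6023]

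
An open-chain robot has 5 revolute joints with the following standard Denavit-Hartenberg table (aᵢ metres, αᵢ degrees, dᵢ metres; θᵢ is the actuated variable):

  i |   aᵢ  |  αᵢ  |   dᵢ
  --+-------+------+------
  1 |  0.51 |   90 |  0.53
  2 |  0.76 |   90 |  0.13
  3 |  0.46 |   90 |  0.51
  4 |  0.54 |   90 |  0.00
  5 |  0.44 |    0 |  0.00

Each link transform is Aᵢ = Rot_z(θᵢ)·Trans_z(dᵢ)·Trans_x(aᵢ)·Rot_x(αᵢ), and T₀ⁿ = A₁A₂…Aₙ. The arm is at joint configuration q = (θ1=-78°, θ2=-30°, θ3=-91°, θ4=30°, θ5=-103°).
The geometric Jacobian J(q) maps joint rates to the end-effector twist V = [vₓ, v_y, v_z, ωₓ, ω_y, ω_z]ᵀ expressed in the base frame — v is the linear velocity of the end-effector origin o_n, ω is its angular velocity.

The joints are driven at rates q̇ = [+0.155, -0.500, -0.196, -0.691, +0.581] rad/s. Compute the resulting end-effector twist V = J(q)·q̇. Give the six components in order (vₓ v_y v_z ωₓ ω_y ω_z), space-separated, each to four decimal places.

0.4602 0.8661 -0.1473 0.9811 -0.7561 0.4176

o_n = [0.9450, -0.9865, -0.6896]
J₁: ẑ×o_n = [0.9865, 0.9450, -0.0000], ω = ẑ
J2: z=[-0.9781, -0.2079, 0.0000] o=[0.1060, -0.4989, 0.5300] → [0.2536, -1.1930, 0.6514, -0.9781, -0.2079, 0.0000]
J3: z=[-0.1040, 0.4891, -0.8660] o=[0.1157, -1.1697, 0.1500] → [-0.2520, -0.8055, -0.4246, -0.1040, 0.4891, -0.8660]
J4: z=[-0.1971, 0.8433, 0.4999] o=[0.5111, -0.8178, -0.2877] → [-0.2547, 0.1377, -0.3327, -0.1971, 0.8433, 0.4999]
J5: z=[0.5775, -0.3122, 0.7544] o=[0.9390, -0.5816, -0.5174] → [0.3592, 0.1040, -0.2319, 0.5775, -0.3122, 0.7544]
V = J·q̇ = [0.4602, 0.8661, -0.1473, 0.9811, -0.7561, 0.4176]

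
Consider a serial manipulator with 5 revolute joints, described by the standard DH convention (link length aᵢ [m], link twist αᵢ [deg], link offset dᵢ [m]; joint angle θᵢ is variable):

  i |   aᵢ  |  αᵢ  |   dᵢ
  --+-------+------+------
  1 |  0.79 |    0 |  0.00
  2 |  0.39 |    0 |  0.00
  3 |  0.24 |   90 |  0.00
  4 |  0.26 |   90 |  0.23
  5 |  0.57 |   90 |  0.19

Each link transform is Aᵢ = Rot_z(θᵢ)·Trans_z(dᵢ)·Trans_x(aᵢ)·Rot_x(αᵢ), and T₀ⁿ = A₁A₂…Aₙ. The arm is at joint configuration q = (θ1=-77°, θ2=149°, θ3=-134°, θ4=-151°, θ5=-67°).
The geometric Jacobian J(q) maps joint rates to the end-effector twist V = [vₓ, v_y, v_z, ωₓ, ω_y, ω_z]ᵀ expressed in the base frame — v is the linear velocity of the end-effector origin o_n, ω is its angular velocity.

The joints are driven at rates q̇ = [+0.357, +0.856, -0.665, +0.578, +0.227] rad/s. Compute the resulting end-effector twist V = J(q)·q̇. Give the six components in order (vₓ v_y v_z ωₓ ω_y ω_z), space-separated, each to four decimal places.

o_n = [0.4296, -0.0183, -0.0678]
J₁: ẑ×o_n = [0.0183, 0.4296, -0.0000], ω = ẑ
J2: z=[0.0000, 0.0000, 1.0000] o=[0.1777, -0.7698, 0.0000] → [-0.7515, 0.2519, 0.0000, 0.0000, 0.0000, 1.0000]
J3: z=[0.0000, 0.0000, 1.0000] o=[0.2982, -0.3988, 0.0000] → [-0.3805, 0.1314, 0.0000, 0.0000, 0.0000, 1.0000]
J4: z=[-0.8829, -0.4695, 0.0000] o=[0.4109, -0.6107, 0.0000] → [0.0319, -0.0599, -0.5143, -0.8829, -0.4695, 0.0000]
J5: z=[-0.2276, 0.4281, 0.8746] o=[0.1011, -0.5179, -0.1261] → [-0.4121, 0.3006, -0.2544, -0.2276, 0.4281, 0.8746]
V = J·q̇ = [-0.4588, 0.3153, -0.3550, -0.5620, -0.1742, 0.7465]

-0.4588 0.3153 -0.3550 -0.5620 -0.1742 0.7465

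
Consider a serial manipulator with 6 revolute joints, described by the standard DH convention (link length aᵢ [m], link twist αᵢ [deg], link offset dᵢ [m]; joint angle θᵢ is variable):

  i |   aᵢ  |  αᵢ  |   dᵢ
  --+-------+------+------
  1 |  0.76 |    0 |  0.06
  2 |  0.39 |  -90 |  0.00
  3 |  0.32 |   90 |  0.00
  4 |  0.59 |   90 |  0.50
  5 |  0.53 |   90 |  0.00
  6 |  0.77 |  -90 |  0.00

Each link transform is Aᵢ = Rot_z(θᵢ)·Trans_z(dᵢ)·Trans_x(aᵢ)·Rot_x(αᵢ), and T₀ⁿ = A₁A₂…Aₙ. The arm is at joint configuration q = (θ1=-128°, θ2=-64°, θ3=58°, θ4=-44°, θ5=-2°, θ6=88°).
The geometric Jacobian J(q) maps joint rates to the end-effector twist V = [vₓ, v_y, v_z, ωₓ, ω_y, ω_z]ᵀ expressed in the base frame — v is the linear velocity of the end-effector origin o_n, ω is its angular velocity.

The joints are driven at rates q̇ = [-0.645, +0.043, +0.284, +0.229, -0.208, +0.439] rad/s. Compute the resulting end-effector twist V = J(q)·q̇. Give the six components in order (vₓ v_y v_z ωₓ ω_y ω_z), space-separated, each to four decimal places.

0.6182 0.4762 -0.3095 0.0124 -0.4568 -0.8263

o_n = [-1.2836, 0.9547, -0.2028]
J₁: ẑ×o_n = [-0.9547, -1.2836, 0.0000], ω = ẑ
J2: z=[0.0000, 0.0000, 1.0000] o=[-0.4679, -0.5989, 0.0600] → [-1.5535, -0.8157, 0.0000, 0.0000, 0.0000, 1.0000]
J3: z=[-0.2079, -0.9781, 0.0000] o=[-0.8494, -0.5178, 0.0600] → [0.2571, -0.0546, -0.7309, -0.2079, -0.9781, 0.0000]
J4: z=[-0.8295, 0.1763, 0.5299] o=[-1.0152, -0.4825, -0.2114] → [-0.7601, -0.1351, -1.1449, -0.8295, 0.1763, 0.5299]
J5: z=[0.5096, 0.6271, 0.5891] o=[-1.5648, 0.0533, -0.3063] → [-0.4661, 0.1129, 0.2831, 0.5096, 0.6271, 0.5891]
J6: z=[0.8370, -0.2027, -0.5083] o=[-1.6704, 0.4519, -0.6393] → [0.1671, -0.5619, 0.4992, 0.8370, -0.2027, -0.5083]
V = J·q̇ = [0.6182, 0.4762, -0.3095, 0.0124, -0.4568, -0.8263]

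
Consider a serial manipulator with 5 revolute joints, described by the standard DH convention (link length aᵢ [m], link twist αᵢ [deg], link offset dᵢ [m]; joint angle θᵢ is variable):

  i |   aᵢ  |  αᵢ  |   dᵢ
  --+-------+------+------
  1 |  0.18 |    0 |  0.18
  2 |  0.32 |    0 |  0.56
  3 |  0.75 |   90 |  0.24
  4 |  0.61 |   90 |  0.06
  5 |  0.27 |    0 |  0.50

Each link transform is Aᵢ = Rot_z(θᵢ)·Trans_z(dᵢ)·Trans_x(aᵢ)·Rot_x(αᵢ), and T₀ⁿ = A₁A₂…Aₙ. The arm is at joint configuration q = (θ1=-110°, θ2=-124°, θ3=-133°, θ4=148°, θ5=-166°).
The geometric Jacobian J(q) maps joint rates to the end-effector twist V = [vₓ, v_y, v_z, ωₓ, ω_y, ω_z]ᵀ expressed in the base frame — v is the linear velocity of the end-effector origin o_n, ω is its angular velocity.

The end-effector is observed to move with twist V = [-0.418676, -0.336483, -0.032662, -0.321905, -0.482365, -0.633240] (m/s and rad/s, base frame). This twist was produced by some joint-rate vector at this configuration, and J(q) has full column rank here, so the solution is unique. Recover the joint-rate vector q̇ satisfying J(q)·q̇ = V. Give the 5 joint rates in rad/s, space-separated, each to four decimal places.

o_n = [0.4654, 0.0073, 1.5884]
J₁: ẑ×o_n = [-0.0073, 0.4654, 0.0000], ω = ẑ
J2: z=[0.0000, 0.0000, 1.0000] o=[-0.0616, -0.1691, 0.1800] → [-0.1764, 0.5270, 0.0000, 0.0000, 0.0000, 1.0000]
J3: z=[0.0000, 0.0000, 1.0000] o=[-0.2497, 0.0897, 0.7400] → [0.0824, 0.7151, -0.0000, 0.0000, 0.0000, 1.0000]
J4: z=[-0.1219, -0.9925, 0.0000] o=[0.4948, -0.0017, 0.9800] → [-0.6039, 0.0742, -0.0302, -0.1219, -0.9925, 0.0000]
J5: z=[0.5260, -0.0646, 0.8480] o=[-0.0260, 0.0018, 1.3033] → [-0.0231, 0.2668, 0.0346, 0.5260, -0.0646, 0.8480]
q̇ = J⁺·V = [0.0920, 0.3520, -0.6600, 0.5180, -0.4920]

0.0920 0.3520 -0.6600 0.5180 -0.4920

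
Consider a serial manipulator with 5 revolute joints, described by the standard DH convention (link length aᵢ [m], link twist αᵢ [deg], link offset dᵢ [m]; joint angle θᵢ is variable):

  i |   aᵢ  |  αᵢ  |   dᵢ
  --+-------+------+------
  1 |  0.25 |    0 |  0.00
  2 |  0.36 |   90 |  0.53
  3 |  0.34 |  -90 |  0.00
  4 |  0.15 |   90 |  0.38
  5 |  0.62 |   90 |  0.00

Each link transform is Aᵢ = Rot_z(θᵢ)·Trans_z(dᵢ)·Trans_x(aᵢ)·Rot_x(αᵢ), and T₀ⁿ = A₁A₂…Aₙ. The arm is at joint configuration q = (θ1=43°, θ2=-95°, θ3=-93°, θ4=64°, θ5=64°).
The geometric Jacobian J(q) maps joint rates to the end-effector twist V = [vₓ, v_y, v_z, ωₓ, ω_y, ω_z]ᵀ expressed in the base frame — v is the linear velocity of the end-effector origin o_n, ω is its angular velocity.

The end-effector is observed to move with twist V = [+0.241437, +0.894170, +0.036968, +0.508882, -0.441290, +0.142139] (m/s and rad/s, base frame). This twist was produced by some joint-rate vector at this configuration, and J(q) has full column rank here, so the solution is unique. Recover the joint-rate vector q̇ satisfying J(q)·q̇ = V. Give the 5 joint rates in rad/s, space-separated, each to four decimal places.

o_n = [1.2625, -0.5957, -0.0432]
J₁: ẑ×o_n = [0.5957, 1.2625, -0.0000], ω = ẑ
J2: z=[0.0000, 0.0000, 1.0000] o=[0.1828, 0.1705, 0.0000] → [0.7662, 1.0797, -0.0000, 0.0000, 0.0000, 1.0000]
J3: z=[-0.7880, -0.6157, 0.0000] o=[0.4045, -0.1132, 0.5300] → [0.3529, -0.4517, 0.9085, -0.7880, -0.6157, 0.0000]
J4: z=[0.6148, -0.7869, -0.0523] o=[0.3935, -0.0992, 0.1905] → [0.1579, 0.0982, 0.3786, 0.6148, -0.7869, -0.0523]
J5: z=[-0.3744, -0.2328, -0.8976] o=[0.7313, -0.3125, 0.1049] → [-0.2197, -0.5323, 0.2297, -0.3744, -0.2328, -0.8976]
q̇ = J⁺·V = [0.9310, -0.1800, -0.4090, 0.6920, 0.6380]

0.9310 -0.1800 -0.4090 0.6920 0.6380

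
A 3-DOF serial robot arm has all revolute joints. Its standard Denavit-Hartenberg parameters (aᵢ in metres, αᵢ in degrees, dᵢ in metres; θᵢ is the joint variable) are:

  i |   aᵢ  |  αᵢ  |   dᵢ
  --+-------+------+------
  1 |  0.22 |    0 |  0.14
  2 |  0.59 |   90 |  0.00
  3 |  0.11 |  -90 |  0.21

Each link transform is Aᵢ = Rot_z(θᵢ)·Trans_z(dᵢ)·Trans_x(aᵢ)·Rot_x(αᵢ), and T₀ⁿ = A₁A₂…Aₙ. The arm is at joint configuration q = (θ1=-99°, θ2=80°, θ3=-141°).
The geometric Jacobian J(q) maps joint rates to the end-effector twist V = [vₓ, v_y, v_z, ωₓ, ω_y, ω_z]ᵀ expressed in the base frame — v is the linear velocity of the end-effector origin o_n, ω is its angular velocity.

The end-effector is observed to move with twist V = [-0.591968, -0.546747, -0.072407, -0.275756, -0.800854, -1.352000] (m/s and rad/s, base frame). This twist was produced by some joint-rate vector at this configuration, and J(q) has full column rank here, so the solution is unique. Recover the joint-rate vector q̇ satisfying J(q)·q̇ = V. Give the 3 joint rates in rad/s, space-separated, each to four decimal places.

-0.7220 -0.6300 0.8470

o_n = [0.3742, -0.5801, 0.0708]
J₁: ẑ×o_n = [0.5801, 0.3742, -0.0000], ω = ẑ
J2: z=[0.0000, 0.0000, 1.0000] o=[-0.0344, -0.2173, 0.1400] → [0.3628, 0.4087, -0.0000, 0.0000, 0.0000, 1.0000]
J3: z=[-0.3256, -0.9455, 0.0000] o=[0.5234, -0.4094, 0.1400] → [0.0655, -0.0225, -0.0855, -0.3256, -0.9455, 0.0000]
q̇ = J⁺·V = [-0.7220, -0.6300, 0.8470]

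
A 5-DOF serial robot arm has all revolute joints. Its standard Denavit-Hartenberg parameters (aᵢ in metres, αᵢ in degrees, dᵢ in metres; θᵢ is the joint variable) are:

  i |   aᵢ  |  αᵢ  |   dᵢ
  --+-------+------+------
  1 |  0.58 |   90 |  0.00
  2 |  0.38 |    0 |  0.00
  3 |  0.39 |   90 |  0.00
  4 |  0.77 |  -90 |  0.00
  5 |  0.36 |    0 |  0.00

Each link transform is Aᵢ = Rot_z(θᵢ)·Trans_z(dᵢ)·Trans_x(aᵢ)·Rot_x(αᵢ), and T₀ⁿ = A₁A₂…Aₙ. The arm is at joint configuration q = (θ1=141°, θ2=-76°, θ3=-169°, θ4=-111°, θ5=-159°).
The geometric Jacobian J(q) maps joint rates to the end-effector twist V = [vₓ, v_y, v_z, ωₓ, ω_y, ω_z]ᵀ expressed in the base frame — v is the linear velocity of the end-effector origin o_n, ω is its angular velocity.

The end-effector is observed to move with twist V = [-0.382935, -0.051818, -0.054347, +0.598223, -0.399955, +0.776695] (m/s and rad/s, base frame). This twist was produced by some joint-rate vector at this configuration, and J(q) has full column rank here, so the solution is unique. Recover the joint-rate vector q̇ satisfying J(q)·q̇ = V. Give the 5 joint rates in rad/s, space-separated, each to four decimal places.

0.3970 0.5460 -0.2320 -0.4890 0.6930

o_n = [-0.7910, 0.1193, -0.1017]
J₁: ẑ×o_n = [-0.1193, -0.7910, 0.0000], ω = ẑ
J2: z=[0.6293, 0.7771, 0.0000] o=[-0.4507, 0.3650, 0.0000] → [-0.0790, 0.0640, 0.1098, 0.6293, 0.7771, 0.0000]
J3: z=[0.6293, 0.7771, 0.0000] o=[-0.5222, 0.4229, -0.3687] → [0.2075, -0.1681, 0.0178, 0.6293, 0.7771, 0.0000]
J4: z=[-0.7043, 0.5704, 0.4226] o=[-0.3941, 0.3191, -0.0153] → [0.0352, -0.2286, 0.3671, -0.7043, 0.5704, 0.4226]
J5: z=[0.0811, -0.5268, 0.8461] o=[-0.9371, -0.1661, -0.2653] → [-0.3277, 0.1104, 0.1001, 0.0811, -0.5268, 0.8461]
q̇ = J⁺·V = [0.3970, 0.5460, -0.2320, -0.4890, 0.6930]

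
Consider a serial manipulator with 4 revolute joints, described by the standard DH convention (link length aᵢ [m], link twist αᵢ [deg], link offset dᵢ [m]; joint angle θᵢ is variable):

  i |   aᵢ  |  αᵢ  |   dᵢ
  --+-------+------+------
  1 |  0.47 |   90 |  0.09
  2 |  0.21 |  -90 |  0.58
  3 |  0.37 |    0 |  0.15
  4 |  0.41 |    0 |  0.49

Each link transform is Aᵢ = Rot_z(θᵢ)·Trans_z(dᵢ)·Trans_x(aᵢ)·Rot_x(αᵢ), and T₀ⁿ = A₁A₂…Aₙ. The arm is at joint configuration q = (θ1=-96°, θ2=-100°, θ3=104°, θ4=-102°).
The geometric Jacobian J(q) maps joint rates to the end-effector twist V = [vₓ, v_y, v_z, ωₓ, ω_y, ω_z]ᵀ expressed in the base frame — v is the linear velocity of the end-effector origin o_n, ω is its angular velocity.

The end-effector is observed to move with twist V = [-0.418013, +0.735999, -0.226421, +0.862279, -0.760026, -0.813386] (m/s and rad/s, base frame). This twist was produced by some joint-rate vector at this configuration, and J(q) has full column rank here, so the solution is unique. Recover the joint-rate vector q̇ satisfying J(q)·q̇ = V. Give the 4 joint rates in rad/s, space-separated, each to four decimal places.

-0.6960 -0.9370 0.7590 -0.0830

o_n = [-0.3109, -0.9811, -0.5433]
J₁: ẑ×o_n = [0.9811, -0.3109, 0.0000], ω = ẑ
J2: z=[-0.9945, 0.1045, 0.0000] o=[-0.0491, -0.4674, 0.0900] → [-0.0662, -0.6298, 0.5382, -0.9945, 0.1045, 0.0000]
J3: z=[-0.1029, -0.9794, -0.1736] o=[-0.6221, -0.3705, -0.1168] → [0.3117, -0.0979, 0.3676, -0.1029, -0.9794, -0.1736]
J4: z=[-0.1029, -0.9794, -0.1736] o=[-0.2822, -0.5704, -0.0547] → [0.4072, -0.0453, 0.0141, -0.1029, -0.9794, -0.1736]
q̇ = J⁺·V = [-0.6960, -0.9370, 0.7590, -0.0830]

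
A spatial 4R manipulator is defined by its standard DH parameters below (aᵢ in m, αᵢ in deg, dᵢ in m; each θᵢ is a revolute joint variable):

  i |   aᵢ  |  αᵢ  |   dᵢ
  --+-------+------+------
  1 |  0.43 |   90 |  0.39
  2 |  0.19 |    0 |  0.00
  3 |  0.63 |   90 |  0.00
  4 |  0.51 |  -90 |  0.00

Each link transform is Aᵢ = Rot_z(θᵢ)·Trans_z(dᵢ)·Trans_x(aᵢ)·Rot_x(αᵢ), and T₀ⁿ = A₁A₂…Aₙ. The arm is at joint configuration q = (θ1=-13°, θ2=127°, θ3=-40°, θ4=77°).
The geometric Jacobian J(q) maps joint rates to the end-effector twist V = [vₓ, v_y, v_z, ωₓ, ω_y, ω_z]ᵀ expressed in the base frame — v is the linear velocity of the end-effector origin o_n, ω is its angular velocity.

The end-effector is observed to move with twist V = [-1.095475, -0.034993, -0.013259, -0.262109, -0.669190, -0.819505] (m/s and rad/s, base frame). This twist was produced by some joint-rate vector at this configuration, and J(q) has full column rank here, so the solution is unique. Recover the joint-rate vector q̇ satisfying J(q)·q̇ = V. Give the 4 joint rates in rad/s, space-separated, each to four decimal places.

-0.8250 0.8140 -0.1030 -0.1050

o_n = [0.2338, -0.5640, 1.2854]
J₁: ẑ×o_n = [0.5640, 0.2338, -0.0000], ω = ẑ
J2: z=[-0.2250, -0.9744, 0.0000] o=[0.4190, -0.0967, 0.3900] → [-0.8725, 0.2014, -0.0754, -0.2250, -0.9744, 0.0000]
J3: z=[-0.2250, -0.9744, 0.0000] o=[0.3076, -0.0710, 0.5417] → [-0.7246, 0.1673, 0.0390, -0.2250, -0.9744, 0.0000]
J4: z=[0.9730, -0.2246, -0.0523] o=[0.3397, -0.0784, 1.1709] → [-0.0511, -0.1059, -0.4962, 0.9730, -0.2246, -0.0523]
q̇ = J⁺·V = [-0.8250, 0.8140, -0.1030, -0.1050]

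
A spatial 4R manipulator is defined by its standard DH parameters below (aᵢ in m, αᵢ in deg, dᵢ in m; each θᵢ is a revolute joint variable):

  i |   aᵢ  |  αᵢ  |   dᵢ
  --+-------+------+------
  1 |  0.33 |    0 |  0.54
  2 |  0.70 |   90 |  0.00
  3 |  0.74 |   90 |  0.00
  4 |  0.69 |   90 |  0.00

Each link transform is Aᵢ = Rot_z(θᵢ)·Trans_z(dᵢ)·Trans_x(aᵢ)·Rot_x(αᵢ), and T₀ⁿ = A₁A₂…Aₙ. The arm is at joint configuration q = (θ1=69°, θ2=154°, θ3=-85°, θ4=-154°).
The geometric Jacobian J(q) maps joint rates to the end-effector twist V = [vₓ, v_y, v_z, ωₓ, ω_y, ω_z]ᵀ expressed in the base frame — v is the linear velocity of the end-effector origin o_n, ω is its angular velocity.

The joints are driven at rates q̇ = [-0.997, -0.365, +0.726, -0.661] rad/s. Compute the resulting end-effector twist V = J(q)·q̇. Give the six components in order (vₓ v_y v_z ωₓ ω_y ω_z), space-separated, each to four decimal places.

o_n = [-0.1950, -0.3977, 0.4206]
J₁: ẑ×o_n = [0.3977, -0.1950, 0.0000], ω = ẑ
J2: z=[0.0000, 0.0000, 1.0000] o=[0.1183, 0.3081, 0.5400] → [0.7057, -0.3133, 0.0000, 0.0000, 0.0000, 1.0000]
J3: z=[-0.6820, 0.7314, 0.0000] o=[-0.3937, -0.1693, 0.5400] → [-0.0873, -0.0814, 0.0104, -0.6820, 0.7314, 0.0000]
J4: z=[0.7286, 0.6794, -0.0872] o=[-0.4409, -0.2133, -0.1972] → [0.4037, -0.4715, -0.3013, 0.7286, 0.6794, -0.0872]
V = J·q̇ = [-0.9843, 0.5614, 0.2068, -0.9767, 0.0819, -1.3044]

-0.9843 0.5614 0.2068 -0.9767 0.0819 -1.3044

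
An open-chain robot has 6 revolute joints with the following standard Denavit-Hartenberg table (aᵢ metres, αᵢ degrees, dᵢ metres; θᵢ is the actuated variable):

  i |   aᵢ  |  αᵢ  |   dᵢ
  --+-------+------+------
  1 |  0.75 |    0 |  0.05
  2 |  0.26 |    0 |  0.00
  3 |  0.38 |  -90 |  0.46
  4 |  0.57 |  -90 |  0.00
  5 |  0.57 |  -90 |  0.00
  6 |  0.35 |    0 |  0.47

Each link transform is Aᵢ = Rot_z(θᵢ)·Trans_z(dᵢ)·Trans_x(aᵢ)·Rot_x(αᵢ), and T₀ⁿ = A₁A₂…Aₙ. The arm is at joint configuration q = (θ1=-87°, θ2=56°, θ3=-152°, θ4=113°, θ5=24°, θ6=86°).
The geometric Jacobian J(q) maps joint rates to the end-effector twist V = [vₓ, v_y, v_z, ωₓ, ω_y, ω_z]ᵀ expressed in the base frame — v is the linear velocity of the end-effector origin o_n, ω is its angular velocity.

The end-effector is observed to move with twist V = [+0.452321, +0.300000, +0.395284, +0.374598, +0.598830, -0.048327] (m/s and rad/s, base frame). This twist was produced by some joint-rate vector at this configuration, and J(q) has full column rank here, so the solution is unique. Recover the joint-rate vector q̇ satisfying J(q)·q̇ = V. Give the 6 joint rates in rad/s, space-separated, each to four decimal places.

o_n = [-0.0435, -0.1948, -0.4750]
J₁: ẑ×o_n = [0.1948, -0.0435, 0.0000], ω = ẑ
J2: z=[0.0000, 0.0000, 1.0000] o=[0.0393, -0.7490, 0.0500] → [-0.5542, -0.0827, 0.0000, 0.0000, 0.0000, 1.0000]
J3: z=[0.0000, 0.0000, 1.0000] o=[0.2621, -0.8829, 0.0500] → [-0.6881, -0.3056, 0.0000, 0.0000, 0.0000, 1.0000]
J4: z=[-0.0523, -0.9986, 0.0000] o=[-0.1174, -0.8630, 0.5100] → [0.9836, -0.0516, 0.0388, -0.0523, -0.9986, 0.0000]
J5: z=[0.9192, -0.0482, 0.3907] o=[0.1050, -0.8747, -0.0147] → [-0.2435, 0.3651, 0.6178, 0.9192, -0.0482, 0.3907]
J6: z=[-0.1109, 0.9206, 0.3744] o=[0.3204, -0.6538, -0.4940] → [-0.1543, -0.1341, 0.2841, -0.1109, 0.9206, 0.3744]
q̇ = J⁺·V = [0.7320, -0.5670, -0.5550, -0.2120, 0.4490, 0.4440]

0.7320 -0.5670 -0.5550 -0.2120 0.4490 0.4440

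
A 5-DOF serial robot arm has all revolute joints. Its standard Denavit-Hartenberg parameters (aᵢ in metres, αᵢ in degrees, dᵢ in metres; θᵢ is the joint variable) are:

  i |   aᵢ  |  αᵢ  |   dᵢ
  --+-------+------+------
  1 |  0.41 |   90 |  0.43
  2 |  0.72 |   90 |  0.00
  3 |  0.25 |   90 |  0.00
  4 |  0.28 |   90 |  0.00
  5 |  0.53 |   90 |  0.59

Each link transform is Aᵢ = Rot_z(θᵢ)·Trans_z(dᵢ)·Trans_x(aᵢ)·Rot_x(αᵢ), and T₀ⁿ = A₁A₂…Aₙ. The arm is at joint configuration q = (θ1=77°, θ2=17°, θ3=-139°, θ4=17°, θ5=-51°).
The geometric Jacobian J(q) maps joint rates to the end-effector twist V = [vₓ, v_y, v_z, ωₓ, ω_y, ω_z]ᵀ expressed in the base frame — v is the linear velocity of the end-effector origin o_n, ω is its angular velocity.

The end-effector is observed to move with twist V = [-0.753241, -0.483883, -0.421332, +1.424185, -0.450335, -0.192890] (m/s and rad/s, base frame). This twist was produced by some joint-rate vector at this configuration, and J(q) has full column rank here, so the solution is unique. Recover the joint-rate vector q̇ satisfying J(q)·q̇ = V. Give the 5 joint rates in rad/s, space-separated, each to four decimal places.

o_n = [-0.8319, 0.7217, 0.8648]
J₁: ẑ×o_n = [-0.7217, -0.8319, 0.0000], ω = ẑ
J2: z=[0.9744, -0.2250, 0.0000] o=[0.0922, 0.3995, 0.4300] → [-0.0978, -0.4237, 0.1060, 0.9744, -0.2250, 0.0000]
J3: z=[0.0658, 0.2849, -0.9563] o=[0.2471, 1.0704, 0.6405] → [-0.2696, 1.0172, 0.2845, 0.0658, 0.2849, -0.9563]
J4: z=[0.5942, -0.7811, -0.1918] o=[0.0467, 0.9315, 0.5853] → [-0.2586, 0.0025, -0.8110, 0.5942, -0.7811, -0.1918]
J5: z=[-0.2973, -0.4349, 0.8500] o=[-0.1625, 0.8060, 0.4480] → [-0.1096, -0.4451, -0.2661, -0.2973, -0.4349, 0.8500]
q̇ = J⁺·V = [0.7660, 0.6320, 0.0150, 0.9050, -0.9070]

0.7660 0.6320 0.0150 0.9050 -0.9070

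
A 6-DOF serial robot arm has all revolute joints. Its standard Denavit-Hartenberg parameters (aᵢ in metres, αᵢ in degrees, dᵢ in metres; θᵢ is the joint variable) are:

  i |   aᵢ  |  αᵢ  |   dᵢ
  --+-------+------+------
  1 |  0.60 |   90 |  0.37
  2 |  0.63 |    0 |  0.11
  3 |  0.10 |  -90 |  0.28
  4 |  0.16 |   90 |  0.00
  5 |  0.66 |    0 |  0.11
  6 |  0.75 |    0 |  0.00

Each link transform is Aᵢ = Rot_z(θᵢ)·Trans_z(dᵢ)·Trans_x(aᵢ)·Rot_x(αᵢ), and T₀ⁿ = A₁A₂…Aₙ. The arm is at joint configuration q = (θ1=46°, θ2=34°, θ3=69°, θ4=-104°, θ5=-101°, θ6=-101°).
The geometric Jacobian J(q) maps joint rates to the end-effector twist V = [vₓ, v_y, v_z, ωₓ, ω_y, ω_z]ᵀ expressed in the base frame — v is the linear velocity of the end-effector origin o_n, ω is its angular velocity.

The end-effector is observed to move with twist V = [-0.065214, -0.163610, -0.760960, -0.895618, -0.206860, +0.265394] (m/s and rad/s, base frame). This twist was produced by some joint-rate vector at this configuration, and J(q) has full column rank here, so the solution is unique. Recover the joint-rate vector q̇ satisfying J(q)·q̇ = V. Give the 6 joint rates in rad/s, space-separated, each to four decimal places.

o_n = [0.8038, 1.2330, 0.9542]
J₁: ẑ×o_n = [-1.2330, 0.8038, 0.0000], ω = ẑ
J2: z=[0.7193, -0.6947, 0.0000] o=[0.4168, 0.4316, 0.3700] → [-0.4058, -0.4202, 0.8453, 0.7193, -0.6947, 0.0000]
J3: z=[0.7193, -0.6947, 0.0000] o=[0.8587, 0.7309, 0.7223] → [-0.1611, -0.1668, 0.3230, 0.7193, -0.6947, 0.0000]
J4: z=[-0.6769, -0.7009, -0.2250] o=[1.0445, 0.5202, 0.8197] → [0.0661, 0.1451, -0.6512, -0.6769, -0.7009, -0.2250]
J5: z=[-0.0224, 0.3251, -0.9454] o=[1.1623, 0.4186, 0.7820] → [0.8259, 0.3427, 0.0983, -0.0224, 0.3251, -0.9454]
J6: z=[-0.0224, 0.3251, -0.9454] o=[1.5056, 0.9884, 0.8534] → [0.2640, 0.6658, 0.2227, -0.0224, 0.3251, -0.9454]
q̇ = J⁺·V = [-0.1800, -0.1000, -0.5520, 0.6510, -0.5240, -0.1020]

-0.1800 -0.1000 -0.5520 0.6510 -0.5240 -0.1020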